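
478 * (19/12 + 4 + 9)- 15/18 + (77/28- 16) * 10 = 13675/2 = 6837.50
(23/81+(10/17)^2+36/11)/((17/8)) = 8039528/4377483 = 1.84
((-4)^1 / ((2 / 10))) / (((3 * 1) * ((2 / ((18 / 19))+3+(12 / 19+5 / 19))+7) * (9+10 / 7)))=-1995 / 40588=-0.05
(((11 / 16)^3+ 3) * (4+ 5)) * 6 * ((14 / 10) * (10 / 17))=147.86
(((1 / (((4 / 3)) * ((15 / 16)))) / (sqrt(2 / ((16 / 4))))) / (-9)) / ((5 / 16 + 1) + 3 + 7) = -64 * sqrt(2) / 8145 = -0.01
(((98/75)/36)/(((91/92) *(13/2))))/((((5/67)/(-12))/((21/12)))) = -302036/190125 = -1.59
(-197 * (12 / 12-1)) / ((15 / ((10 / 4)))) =0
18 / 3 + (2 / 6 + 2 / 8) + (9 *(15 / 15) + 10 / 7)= 1429 / 84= 17.01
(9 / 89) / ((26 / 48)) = 216 / 1157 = 0.19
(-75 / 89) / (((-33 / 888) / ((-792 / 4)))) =-4489.89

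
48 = 48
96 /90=1.07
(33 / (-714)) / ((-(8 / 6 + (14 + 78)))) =33 / 66640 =0.00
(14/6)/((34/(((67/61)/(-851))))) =-469/5294922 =-0.00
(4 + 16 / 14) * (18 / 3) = 216 / 7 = 30.86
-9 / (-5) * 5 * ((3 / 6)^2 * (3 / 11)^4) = 729 / 58564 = 0.01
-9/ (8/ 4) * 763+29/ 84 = -288385/ 84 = -3433.15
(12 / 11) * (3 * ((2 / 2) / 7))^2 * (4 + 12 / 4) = 108 / 77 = 1.40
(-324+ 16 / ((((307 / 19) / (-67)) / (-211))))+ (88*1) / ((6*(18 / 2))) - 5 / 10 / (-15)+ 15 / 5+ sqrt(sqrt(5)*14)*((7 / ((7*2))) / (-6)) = -sqrt(14)*5^(1 / 4) / 12+ 1133895113 / 82890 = 13679.05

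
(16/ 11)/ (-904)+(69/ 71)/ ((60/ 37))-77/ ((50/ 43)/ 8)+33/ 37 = -172499363131/ 326536100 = -528.27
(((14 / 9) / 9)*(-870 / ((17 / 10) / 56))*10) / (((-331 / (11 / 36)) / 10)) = 625240000 / 1367361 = 457.26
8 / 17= 0.47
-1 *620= -620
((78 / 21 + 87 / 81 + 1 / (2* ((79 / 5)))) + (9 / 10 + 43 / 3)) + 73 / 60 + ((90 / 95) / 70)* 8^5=527374103 / 1134756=464.75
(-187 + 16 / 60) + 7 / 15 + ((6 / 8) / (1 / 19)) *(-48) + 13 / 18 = -78259 / 90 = -869.54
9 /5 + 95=484 /5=96.80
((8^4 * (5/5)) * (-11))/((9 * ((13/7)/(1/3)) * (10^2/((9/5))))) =-16.17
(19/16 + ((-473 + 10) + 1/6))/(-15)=22159/720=30.78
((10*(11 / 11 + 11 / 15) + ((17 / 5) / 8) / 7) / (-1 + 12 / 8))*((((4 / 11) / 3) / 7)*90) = 29222 / 539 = 54.22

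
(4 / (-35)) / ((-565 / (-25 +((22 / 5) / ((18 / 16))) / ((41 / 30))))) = -1556 / 347475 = -0.00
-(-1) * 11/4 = 11/4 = 2.75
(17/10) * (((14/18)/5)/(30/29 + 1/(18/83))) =493/10525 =0.05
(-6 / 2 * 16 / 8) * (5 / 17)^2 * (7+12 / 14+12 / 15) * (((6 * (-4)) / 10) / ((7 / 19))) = 414504 / 14161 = 29.27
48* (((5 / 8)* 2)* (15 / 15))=60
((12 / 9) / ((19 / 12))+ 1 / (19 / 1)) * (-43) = -731 / 19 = -38.47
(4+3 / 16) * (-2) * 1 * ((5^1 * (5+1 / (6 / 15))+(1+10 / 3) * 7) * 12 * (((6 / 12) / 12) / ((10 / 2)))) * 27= -245421 / 160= -1533.88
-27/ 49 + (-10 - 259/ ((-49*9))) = -4394/ 441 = -9.96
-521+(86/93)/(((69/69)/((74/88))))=-520.22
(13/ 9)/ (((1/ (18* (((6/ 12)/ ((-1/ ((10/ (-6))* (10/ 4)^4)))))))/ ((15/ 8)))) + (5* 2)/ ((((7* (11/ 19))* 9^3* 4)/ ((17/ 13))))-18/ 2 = 1577.92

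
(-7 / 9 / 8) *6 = -7 / 12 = -0.58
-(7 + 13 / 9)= -76 / 9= -8.44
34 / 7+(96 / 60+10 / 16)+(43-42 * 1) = 2263 / 280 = 8.08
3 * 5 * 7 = 105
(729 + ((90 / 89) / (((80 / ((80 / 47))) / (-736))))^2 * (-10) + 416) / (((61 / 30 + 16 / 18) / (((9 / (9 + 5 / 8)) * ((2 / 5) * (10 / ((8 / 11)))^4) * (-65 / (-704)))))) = -9493363891460109375 / 16492993151488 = -575599.82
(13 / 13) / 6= 1 / 6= 0.17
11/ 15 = 0.73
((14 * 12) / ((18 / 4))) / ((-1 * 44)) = -0.85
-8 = -8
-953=-953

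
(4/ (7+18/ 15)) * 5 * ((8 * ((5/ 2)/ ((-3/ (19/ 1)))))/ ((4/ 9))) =-695.12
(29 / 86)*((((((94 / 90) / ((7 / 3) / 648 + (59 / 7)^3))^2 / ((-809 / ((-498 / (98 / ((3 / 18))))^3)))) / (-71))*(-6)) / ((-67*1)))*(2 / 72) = -17801814045402 / 659477452624214753167542775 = -0.00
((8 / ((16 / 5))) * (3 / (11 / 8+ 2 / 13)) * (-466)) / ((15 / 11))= -1676.43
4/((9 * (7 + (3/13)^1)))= 26/423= 0.06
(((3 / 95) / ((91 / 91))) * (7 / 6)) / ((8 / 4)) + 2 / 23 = 921 / 8740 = 0.11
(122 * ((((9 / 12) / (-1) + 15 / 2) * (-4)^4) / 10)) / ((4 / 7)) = 184464 / 5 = 36892.80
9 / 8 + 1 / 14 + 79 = 4491 / 56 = 80.20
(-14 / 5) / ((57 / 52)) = -728 / 285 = -2.55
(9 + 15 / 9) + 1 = 35 / 3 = 11.67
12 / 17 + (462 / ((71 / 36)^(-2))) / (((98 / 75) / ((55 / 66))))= 117905951 / 102816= 1146.77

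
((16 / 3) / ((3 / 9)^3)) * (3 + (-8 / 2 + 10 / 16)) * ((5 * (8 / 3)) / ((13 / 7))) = -5040 / 13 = -387.69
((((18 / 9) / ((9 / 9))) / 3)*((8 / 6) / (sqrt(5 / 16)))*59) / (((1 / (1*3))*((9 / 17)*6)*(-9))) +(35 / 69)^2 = 1225 / 4761 - 16048*sqrt(5) / 3645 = -9.59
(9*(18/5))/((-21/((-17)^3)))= 265302/35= 7580.06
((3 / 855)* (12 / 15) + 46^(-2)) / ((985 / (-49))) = -0.00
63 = 63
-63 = -63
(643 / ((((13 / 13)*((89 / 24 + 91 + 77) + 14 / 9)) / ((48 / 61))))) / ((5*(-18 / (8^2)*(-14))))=3950592 / 26634125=0.15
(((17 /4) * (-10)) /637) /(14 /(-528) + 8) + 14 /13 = 286562 /268177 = 1.07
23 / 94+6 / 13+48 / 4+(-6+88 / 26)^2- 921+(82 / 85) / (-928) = -282400408183 / 313271920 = -901.45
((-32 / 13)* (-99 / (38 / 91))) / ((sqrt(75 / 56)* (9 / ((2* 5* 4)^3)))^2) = 11303649280000 / 513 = 22034404054.58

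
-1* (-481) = 481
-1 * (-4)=4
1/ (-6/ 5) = -5/ 6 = -0.83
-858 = -858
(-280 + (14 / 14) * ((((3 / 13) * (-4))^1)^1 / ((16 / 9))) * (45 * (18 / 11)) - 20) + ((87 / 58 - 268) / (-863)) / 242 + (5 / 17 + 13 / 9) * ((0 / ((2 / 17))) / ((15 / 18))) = -1836603781 / 5429996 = -338.23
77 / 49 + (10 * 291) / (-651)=-629 / 217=-2.90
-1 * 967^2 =-935089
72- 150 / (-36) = 457 / 6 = 76.17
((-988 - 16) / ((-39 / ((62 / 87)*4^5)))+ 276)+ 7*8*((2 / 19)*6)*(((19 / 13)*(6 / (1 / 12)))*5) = 127819540 / 3393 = 37671.54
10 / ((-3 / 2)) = -20 / 3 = -6.67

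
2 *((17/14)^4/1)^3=582622237229761/28346956187648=20.55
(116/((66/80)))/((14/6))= 4640/77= 60.26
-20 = -20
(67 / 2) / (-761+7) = -0.04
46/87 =0.53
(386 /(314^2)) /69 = 193 /3401562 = 0.00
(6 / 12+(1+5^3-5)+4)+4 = 259 / 2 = 129.50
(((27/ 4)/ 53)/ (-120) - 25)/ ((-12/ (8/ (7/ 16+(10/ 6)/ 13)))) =2756117/ 93545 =29.46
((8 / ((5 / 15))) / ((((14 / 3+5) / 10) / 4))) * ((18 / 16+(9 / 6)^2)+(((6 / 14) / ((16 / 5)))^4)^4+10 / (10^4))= 80287017531369969868123351748887017 / 239468501967495406373027027353600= 335.27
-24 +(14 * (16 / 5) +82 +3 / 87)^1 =14911 / 145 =102.83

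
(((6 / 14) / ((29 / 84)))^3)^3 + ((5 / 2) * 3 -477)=-13419090158004159 / 29014291951738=-462.50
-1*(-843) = 843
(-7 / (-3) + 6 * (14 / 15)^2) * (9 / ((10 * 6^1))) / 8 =567 / 4000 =0.14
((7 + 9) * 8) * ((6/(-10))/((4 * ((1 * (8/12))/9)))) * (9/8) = -1458/5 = -291.60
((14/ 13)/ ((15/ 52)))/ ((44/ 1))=14/ 165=0.08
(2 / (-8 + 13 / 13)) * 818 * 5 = -8180 / 7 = -1168.57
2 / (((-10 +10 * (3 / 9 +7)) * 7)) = 3 / 665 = 0.00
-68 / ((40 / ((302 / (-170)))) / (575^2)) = 1996975 / 2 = 998487.50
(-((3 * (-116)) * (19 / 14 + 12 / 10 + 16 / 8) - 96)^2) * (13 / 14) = -22523838714 / 8575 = -2626686.73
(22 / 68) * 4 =22 / 17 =1.29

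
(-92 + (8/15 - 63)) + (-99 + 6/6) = -3787/15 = -252.47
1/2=0.50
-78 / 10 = -39 / 5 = -7.80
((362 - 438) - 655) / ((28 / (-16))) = 2924 / 7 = 417.71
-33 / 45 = -0.73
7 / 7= 1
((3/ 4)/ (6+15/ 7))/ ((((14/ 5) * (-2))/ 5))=-25/ 304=-0.08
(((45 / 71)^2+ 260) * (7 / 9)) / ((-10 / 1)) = -1837759 / 90738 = -20.25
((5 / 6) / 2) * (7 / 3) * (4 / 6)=35 / 54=0.65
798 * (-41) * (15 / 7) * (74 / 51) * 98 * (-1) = 169479240 / 17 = 9969367.06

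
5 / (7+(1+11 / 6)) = 30 / 59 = 0.51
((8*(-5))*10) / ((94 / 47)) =-200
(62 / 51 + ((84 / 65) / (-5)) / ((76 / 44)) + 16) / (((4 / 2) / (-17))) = -2687263 / 18525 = -145.06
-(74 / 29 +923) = -26841 / 29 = -925.55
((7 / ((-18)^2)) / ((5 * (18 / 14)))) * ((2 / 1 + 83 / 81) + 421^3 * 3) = 222120506783 / 295245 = 752326.06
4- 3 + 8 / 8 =2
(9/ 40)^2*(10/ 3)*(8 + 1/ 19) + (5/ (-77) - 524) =-122355033/ 234080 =-522.71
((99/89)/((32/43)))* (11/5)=46827/14240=3.29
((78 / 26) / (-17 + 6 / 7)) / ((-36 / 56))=98 / 339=0.29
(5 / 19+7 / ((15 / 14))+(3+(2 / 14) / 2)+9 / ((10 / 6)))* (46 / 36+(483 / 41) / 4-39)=-446719027 / 841320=-530.97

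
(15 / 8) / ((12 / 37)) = 185 / 32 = 5.78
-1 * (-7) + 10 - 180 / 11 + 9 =106 / 11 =9.64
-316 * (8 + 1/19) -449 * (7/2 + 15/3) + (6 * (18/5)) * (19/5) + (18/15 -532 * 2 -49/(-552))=-1925010209/262200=-7341.76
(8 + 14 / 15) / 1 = 134 / 15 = 8.93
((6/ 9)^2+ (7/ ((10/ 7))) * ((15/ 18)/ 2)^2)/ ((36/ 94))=17531/ 5184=3.38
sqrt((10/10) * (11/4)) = sqrt(11)/2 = 1.66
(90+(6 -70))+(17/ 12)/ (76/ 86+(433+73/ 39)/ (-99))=25.60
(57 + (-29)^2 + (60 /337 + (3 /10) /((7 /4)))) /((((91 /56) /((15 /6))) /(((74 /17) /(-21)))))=-184495616 /644007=-286.48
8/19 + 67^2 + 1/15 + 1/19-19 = 1274104/285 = 4470.54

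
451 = 451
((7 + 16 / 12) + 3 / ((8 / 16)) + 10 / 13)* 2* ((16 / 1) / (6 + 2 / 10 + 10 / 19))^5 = 9557916457369600000 / 4154979618940761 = 2300.35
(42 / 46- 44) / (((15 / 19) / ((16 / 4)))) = -75316 / 345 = -218.31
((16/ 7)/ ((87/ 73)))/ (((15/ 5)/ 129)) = 50224/ 609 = 82.47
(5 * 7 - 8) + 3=30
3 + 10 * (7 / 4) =41 / 2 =20.50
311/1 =311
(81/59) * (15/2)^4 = 4100625/944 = 4343.88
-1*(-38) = 38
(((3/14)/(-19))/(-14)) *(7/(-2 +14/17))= -51/10640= -0.00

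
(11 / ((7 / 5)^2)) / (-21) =-275 / 1029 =-0.27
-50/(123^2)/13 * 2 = -100/196677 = -0.00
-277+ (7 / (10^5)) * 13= -27699909 / 100000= -277.00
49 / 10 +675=6799 / 10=679.90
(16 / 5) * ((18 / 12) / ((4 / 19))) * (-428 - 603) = -117534 / 5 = -23506.80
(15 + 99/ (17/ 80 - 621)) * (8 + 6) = 10318350/ 49663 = 207.77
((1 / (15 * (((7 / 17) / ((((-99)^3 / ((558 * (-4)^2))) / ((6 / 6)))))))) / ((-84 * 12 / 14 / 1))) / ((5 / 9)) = 610929 / 1388800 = 0.44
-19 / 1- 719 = -738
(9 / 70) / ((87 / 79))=237 / 2030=0.12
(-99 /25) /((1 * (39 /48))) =-1584 /325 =-4.87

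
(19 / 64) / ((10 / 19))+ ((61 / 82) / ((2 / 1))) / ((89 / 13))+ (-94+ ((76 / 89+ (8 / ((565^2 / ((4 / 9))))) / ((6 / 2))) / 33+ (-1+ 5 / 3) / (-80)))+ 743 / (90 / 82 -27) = -956628516455534059 / 7838093581084800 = -122.05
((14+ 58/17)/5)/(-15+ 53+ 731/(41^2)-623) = -248788/41762795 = -0.01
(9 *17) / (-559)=-153 / 559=-0.27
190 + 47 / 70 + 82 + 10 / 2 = 277.67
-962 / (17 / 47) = -45214 / 17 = -2659.65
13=13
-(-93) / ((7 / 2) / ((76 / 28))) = 3534 / 49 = 72.12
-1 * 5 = -5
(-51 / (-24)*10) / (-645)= -17 / 516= -0.03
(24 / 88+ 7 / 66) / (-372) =-25 / 24552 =-0.00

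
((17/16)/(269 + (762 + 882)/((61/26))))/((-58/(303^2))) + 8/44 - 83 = -51055684687/603833824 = -84.55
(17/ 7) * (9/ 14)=1.56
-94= -94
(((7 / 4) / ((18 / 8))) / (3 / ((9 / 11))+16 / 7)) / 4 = 49 / 1500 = 0.03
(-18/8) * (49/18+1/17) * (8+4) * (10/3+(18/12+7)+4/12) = -62123/68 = -913.57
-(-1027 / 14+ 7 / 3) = 2983 / 42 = 71.02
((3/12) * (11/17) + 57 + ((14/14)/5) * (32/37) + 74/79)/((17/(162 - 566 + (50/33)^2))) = -6333414584756/4599647415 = -1376.93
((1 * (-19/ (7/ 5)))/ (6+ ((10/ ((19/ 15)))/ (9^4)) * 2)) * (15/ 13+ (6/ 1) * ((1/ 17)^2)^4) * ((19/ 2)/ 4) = -6.20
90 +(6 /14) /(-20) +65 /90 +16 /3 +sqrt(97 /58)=sqrt(5626) /58 +121003 /1260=97.33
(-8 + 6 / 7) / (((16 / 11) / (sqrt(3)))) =-275 * sqrt(3) / 56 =-8.51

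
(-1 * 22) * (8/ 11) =-16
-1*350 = -350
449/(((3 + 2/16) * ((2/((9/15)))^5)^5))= 380432585639907/31250000000000000000000000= 0.00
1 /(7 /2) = 2 /7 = 0.29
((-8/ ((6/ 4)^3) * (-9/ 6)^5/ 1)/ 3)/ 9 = 0.67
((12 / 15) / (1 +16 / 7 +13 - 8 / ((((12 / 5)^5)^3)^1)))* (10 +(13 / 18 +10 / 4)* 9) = 2103058444931039232 / 1097749219074044345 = 1.92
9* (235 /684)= 235 /76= 3.09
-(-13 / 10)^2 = -169 / 100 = -1.69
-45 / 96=-0.47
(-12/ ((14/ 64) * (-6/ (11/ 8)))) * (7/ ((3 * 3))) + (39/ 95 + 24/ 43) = 395093/ 36765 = 10.75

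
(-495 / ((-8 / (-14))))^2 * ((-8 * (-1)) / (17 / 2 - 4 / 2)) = 12006225 / 13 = 923555.77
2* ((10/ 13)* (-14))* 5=-1400/ 13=-107.69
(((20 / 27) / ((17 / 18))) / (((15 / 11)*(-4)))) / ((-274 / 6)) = 0.00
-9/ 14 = -0.64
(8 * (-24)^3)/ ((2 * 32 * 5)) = -345.60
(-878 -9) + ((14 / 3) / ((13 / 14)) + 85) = -31082 / 39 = -796.97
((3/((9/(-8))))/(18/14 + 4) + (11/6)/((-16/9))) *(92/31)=-125465/27528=-4.56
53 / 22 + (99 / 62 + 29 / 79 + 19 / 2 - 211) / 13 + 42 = 20354141 / 700414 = 29.06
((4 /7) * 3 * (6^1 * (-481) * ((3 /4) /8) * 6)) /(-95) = 38961 /1330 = 29.29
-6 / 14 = -3 / 7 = -0.43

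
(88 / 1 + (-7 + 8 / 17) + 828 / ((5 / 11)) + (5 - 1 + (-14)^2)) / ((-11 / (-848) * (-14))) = -6890424 / 595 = -11580.54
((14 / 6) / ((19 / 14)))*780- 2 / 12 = 152861 / 114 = 1340.89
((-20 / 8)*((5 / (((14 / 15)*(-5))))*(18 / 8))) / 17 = 675 / 1904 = 0.35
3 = 3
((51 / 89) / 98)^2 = 2601 / 76073284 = 0.00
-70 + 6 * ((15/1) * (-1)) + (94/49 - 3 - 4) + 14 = -7403/49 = -151.08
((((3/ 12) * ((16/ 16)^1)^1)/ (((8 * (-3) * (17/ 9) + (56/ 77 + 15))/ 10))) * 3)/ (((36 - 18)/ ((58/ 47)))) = -1595/ 91838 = -0.02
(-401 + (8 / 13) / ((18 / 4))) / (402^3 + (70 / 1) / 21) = -46901 / 7600882926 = -0.00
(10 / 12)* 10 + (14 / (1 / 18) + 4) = 793 / 3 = 264.33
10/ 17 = 0.59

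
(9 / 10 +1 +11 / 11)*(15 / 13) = 3.35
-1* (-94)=94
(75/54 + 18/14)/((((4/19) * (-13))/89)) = -569867/6552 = -86.98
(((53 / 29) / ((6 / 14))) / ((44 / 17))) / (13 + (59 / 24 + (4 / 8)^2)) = 12614 / 120263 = 0.10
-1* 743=-743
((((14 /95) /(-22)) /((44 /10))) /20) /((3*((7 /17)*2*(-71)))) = 17 /39174960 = 0.00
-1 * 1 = -1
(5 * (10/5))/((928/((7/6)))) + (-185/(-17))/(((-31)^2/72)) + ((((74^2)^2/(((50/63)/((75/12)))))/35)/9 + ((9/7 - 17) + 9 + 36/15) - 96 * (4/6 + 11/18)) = 397724301935123/530625760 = 749538.25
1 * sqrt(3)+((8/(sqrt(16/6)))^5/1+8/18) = 4/9+sqrt(3)+1152 * sqrt(6) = 2823.99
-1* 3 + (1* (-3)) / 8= -27 / 8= -3.38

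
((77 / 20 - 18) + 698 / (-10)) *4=-1679 / 5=-335.80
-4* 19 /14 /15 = -38 /105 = -0.36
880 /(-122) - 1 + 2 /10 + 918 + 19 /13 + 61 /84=303808877 /333060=912.17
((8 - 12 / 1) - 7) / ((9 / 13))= -143 / 9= -15.89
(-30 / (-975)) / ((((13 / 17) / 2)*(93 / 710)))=0.61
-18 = -18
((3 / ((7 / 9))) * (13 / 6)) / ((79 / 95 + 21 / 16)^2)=135158400 / 74347567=1.82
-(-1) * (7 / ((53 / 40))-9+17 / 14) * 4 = -3714 / 371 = -10.01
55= 55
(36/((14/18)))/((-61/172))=-55728/427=-130.51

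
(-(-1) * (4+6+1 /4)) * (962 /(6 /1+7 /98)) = 138047 /85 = 1624.08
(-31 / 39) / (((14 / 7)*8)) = -31 / 624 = -0.05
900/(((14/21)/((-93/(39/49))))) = -2050650/13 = -157742.31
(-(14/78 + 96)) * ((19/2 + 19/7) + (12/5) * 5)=-423863/182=-2328.92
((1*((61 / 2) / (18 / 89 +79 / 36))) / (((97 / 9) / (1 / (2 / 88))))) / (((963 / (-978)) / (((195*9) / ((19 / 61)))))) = -450184806648720 / 1514306479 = -297287.78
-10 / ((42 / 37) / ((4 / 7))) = -5.03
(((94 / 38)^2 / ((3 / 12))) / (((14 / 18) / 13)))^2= 1068767251344 / 6385729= 167368.09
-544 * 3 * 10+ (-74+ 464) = -15930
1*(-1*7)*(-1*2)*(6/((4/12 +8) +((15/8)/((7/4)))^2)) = 49392/5575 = 8.86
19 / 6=3.17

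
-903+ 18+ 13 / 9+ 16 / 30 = -39736 / 45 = -883.02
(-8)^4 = 4096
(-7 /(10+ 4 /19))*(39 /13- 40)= 4921 /194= 25.37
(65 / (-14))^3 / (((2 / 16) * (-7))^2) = -2197000 / 16807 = -130.72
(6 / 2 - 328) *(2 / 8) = -325 / 4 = -81.25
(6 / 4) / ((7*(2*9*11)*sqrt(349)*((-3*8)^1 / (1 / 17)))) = -0.00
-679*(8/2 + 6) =-6790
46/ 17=2.71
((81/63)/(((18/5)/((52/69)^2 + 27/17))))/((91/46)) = 872575/2241603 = 0.39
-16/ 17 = -0.94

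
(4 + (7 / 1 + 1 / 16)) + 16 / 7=1495 / 112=13.35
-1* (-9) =9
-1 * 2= -2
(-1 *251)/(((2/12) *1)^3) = -54216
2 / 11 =0.18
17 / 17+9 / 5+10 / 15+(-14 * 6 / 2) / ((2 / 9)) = -2783 / 15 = -185.53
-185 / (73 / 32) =-5920 / 73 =-81.10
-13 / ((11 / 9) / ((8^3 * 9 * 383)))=-206489088 / 11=-18771735.27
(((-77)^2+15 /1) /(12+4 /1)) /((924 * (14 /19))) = 14117 /25872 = 0.55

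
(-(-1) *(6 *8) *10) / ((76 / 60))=7200 / 19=378.95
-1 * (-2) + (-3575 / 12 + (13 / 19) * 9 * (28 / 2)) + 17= -43937 / 228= -192.71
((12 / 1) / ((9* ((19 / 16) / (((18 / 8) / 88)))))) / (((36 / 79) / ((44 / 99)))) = 158 / 5643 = 0.03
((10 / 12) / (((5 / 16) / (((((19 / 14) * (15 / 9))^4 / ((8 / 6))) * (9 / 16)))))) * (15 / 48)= 9.20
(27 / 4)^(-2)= 0.02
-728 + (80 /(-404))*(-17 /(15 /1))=-727.78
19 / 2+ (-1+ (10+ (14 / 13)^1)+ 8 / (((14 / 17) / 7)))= 2277 / 26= 87.58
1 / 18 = 0.06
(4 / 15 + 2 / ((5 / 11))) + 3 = 23 / 3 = 7.67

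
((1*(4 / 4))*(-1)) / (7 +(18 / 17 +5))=-17 / 222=-0.08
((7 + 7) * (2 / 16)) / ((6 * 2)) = 7 / 48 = 0.15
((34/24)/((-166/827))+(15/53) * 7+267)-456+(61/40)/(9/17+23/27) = -64583261467/334675920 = -192.97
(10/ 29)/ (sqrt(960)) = sqrt(15)/ 348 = 0.01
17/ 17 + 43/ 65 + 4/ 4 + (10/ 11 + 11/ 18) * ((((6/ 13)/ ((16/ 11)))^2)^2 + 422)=644.20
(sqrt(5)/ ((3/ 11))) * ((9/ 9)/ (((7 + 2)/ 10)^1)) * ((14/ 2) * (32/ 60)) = 1232 * sqrt(5)/ 81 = 34.01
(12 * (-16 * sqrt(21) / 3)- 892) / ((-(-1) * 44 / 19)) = -4237 / 11- 304 * sqrt(21) / 11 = -511.83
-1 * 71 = -71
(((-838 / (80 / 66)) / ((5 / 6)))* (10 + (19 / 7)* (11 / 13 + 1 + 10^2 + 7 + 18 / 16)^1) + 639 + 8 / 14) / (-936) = 9292647023 / 34070400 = 272.75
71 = 71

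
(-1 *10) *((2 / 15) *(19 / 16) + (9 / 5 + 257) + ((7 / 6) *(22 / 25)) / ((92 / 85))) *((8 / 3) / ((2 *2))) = -1732.71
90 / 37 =2.43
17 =17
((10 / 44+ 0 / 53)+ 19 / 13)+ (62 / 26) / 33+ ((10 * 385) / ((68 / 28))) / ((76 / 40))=231719053 / 277134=836.13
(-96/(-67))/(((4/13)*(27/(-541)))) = -56264/603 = -93.31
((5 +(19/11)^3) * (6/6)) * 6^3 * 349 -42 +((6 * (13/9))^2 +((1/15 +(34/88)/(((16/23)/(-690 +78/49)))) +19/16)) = 17962392542081/23478840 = 765046.00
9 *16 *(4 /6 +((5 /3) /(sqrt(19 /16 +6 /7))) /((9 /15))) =96 +1600 *sqrt(1603) /229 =375.74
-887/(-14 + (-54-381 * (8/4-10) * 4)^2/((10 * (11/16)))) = -48785/1178647582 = -0.00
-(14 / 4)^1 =-7 / 2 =-3.50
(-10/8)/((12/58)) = -145/24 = -6.04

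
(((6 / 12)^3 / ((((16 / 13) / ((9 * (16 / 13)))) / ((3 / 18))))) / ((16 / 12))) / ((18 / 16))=1 / 8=0.12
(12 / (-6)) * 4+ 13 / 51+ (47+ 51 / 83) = 168767 / 4233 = 39.87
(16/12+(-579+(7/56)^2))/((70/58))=-478.63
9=9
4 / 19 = 0.21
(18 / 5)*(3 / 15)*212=3816 / 25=152.64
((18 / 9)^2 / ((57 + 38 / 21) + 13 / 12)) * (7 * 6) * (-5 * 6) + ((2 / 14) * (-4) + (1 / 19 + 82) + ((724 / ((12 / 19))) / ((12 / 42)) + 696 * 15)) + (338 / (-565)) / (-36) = 5462703800999 / 378054495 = 14449.51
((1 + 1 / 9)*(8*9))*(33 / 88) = 30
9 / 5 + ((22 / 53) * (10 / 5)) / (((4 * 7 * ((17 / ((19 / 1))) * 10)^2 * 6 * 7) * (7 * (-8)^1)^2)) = 2541965211011 / 1412202892800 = 1.80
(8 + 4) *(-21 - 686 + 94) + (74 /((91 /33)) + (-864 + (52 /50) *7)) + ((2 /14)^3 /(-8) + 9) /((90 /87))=-43754482501 /5350800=-8177.19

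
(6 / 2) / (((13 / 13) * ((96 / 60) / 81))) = 1215 / 8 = 151.88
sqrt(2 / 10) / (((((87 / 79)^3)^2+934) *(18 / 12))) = 486174911042 *sqrt(5) / 3412159644864345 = 0.00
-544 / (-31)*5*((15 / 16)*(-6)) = -15300 / 31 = -493.55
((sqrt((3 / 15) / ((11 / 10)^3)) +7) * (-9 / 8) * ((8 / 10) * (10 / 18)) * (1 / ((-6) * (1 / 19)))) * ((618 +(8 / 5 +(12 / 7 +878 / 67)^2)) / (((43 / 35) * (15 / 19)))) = 10120.53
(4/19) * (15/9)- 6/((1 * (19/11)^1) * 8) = -1/12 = -0.08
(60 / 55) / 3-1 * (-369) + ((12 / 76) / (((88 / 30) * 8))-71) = 1995501 / 6688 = 298.37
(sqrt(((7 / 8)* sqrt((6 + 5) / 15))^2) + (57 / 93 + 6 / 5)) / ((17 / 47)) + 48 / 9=329* sqrt(165) / 2040 + 81781 / 7905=12.42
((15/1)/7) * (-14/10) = -3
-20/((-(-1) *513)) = -20/513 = -0.04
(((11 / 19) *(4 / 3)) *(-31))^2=1860496 / 3249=572.64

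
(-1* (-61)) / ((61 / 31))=31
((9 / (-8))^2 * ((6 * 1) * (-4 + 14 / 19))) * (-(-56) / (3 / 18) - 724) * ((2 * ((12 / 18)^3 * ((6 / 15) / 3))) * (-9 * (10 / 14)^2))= -3247560 / 931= -3488.25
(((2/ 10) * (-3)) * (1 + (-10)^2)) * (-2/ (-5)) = -606/ 25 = -24.24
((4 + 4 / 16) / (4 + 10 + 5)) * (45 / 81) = 85 / 684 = 0.12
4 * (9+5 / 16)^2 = 346.89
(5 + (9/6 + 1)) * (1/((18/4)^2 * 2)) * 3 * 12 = 6.67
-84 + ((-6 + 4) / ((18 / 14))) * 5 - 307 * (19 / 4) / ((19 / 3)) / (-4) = -4927 / 144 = -34.22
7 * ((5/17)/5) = 0.41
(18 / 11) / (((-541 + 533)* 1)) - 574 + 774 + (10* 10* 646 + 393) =2868483 / 44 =65192.80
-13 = -13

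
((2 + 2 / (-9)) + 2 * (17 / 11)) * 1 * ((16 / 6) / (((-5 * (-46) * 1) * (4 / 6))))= 964 / 11385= 0.08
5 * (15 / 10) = 15 / 2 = 7.50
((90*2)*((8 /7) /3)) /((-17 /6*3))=-960 /119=-8.07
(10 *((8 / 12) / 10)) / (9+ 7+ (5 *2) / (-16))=16 / 369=0.04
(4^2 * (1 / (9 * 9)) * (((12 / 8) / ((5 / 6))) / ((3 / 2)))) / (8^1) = 4 / 135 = 0.03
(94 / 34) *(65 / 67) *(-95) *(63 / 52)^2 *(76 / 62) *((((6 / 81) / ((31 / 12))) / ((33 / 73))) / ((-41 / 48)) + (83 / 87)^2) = -16546833880045875 / 43177052202856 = -383.23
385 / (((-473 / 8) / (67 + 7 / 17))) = -438.96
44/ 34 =22/ 17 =1.29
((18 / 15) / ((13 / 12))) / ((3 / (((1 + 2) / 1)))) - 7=-5.89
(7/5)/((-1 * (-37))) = 7/185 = 0.04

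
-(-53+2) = 51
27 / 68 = 0.40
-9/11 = -0.82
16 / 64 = 1 / 4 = 0.25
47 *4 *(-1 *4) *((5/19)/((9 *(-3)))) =3760/513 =7.33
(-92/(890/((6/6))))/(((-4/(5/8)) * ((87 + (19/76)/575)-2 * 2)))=13225/67960756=0.00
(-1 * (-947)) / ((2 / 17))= 16099 / 2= 8049.50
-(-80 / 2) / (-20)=-2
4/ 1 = 4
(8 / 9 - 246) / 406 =-0.60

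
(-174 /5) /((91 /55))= -1914 /91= -21.03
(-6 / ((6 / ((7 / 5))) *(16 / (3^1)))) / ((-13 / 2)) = 21 / 520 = 0.04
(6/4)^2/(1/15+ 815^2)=135/39853504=0.00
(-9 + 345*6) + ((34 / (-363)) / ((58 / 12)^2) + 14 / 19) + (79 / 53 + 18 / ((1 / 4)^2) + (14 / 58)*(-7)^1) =240764539603 / 102473327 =2349.53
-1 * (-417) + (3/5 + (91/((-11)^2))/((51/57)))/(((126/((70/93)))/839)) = 730383277/1721709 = 424.22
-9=-9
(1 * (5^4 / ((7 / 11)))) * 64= 440000 / 7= 62857.14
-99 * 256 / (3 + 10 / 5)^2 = -1013.76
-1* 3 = -3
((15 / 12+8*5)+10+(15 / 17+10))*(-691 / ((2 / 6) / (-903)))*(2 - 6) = -7908857775 / 17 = -465226927.94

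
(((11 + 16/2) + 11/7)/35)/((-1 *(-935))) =144/229075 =0.00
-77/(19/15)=-60.79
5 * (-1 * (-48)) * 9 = 2160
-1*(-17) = 17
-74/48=-37/24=-1.54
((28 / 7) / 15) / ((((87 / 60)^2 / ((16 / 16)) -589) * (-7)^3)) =320 / 241567011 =0.00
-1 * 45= -45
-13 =-13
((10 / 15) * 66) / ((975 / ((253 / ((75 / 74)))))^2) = 15422584496 / 5347265625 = 2.88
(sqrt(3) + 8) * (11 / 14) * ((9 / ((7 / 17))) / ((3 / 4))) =1122 * sqrt(3) / 49 + 8976 / 49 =222.84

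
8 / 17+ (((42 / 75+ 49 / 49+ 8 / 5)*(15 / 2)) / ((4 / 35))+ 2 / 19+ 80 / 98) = 26433265 / 126616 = 208.77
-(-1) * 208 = 208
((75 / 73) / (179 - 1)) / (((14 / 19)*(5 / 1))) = 285 / 181916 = 0.00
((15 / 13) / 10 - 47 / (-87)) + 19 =44461 / 2262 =19.66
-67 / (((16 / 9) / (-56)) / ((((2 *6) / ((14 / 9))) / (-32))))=-16281 / 32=-508.78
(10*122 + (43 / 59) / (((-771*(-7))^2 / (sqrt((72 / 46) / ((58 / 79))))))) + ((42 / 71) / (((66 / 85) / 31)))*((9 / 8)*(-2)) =43*sqrt(105386) / 382086265659 + 3645275 / 3124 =1166.86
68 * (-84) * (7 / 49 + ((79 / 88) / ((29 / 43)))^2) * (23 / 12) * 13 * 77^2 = -1615714195.21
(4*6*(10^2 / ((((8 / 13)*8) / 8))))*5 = 19500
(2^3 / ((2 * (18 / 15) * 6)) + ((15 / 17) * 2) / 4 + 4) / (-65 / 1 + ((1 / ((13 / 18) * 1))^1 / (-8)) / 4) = -159016 / 2069937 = -0.08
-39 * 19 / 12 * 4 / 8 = -247 / 8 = -30.88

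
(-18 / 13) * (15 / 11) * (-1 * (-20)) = -5400 / 143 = -37.76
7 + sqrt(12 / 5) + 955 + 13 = 2* sqrt(15) / 5 + 975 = 976.55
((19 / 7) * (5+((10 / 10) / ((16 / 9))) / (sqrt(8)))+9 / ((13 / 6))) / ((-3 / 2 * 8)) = -1613 / 1092- 57 * sqrt(2) / 1792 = -1.52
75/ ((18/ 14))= 175/ 3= 58.33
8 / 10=4 / 5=0.80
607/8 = 75.88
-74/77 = -0.96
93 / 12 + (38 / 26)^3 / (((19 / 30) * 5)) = 76771 / 8788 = 8.74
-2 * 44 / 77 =-8 / 7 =-1.14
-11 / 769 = -0.01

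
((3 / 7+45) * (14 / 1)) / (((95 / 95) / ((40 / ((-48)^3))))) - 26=-30217 / 1152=-26.23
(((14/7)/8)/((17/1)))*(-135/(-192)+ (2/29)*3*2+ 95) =178393/126208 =1.41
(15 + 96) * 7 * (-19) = -14763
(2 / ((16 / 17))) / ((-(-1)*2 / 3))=3.19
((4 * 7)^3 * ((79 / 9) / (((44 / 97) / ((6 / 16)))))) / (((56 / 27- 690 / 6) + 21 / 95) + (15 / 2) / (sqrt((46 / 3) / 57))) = -1621.44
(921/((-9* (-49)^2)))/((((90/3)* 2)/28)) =-307/15435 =-0.02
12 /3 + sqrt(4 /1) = 6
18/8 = 9/4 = 2.25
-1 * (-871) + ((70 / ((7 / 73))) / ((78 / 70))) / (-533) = 18079927 / 20787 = 869.77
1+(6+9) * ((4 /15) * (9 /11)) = 47 /11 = 4.27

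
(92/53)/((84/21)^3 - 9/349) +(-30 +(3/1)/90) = -1062851329/35499930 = -29.94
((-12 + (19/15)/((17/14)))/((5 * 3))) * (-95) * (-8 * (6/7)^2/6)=-849376/12495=-67.98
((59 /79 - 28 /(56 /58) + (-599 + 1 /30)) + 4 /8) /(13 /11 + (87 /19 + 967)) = -155216567 /240918795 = -0.64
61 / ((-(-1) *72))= 61 / 72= 0.85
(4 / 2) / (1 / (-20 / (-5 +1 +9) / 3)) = -8 / 3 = -2.67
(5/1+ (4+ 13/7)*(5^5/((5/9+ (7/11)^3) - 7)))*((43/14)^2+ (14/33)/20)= -27925.14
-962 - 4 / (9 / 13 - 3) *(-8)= -14638 / 15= -975.87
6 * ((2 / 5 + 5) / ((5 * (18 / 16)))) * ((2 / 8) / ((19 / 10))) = 0.76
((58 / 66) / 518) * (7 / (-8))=-29 / 19536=-0.00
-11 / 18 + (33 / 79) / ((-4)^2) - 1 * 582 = -6627487 / 11376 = -582.59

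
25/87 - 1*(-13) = 1156/87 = 13.29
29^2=841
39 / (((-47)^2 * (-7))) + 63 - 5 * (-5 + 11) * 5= -1345320 / 15463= -87.00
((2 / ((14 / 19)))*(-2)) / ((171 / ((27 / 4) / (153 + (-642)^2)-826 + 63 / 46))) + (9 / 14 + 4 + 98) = 950174342 / 7375893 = 128.82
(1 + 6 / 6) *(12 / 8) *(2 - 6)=-12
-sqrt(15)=-3.87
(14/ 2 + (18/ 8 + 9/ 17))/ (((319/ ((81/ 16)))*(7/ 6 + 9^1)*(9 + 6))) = 10773/ 10585696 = 0.00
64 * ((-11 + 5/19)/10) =-6528/95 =-68.72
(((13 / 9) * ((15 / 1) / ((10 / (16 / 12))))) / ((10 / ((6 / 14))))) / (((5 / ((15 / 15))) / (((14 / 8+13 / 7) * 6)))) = 1313 / 2450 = 0.54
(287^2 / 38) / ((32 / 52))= 1070797 / 304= 3522.36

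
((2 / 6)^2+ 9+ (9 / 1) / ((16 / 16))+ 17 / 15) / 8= 433 / 180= 2.41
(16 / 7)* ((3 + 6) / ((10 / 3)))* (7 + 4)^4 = 3162456 / 35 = 90355.89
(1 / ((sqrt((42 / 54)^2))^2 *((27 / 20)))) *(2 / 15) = 8 / 49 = 0.16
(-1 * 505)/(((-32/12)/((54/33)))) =13635/44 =309.89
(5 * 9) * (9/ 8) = 405/ 8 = 50.62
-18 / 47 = -0.38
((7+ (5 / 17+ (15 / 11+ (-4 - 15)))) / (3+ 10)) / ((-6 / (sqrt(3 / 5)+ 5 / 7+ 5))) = 0.86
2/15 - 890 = -13348/15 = -889.87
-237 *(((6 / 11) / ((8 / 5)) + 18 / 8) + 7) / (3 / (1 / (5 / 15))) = -50007 / 22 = -2273.05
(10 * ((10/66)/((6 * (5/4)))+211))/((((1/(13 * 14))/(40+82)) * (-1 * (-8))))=579829705/99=5856865.71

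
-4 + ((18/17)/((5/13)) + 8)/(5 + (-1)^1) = -223/170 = -1.31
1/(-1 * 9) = -1/9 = -0.11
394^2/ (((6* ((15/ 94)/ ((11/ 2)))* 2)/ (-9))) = -20064253/ 5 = -4012850.60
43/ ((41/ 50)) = 2150/ 41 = 52.44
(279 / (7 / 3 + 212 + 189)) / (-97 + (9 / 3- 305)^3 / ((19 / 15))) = -0.00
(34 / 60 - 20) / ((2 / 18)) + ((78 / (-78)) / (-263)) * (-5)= -174.92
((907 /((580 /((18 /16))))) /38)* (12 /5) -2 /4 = -85711 /220400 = -0.39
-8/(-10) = 4/5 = 0.80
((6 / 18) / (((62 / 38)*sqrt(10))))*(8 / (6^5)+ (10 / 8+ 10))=0.73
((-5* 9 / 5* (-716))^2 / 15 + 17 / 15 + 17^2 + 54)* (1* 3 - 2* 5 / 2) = -5537373.07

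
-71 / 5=-14.20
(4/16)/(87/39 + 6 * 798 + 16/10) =65/1245876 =0.00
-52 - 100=-152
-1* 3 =-3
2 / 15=0.13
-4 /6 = -2 /3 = -0.67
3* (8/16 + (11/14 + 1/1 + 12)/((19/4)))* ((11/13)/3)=9955/3458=2.88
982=982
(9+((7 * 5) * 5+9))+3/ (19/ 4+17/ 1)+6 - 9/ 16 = 92139/ 464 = 198.58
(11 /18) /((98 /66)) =121 /294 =0.41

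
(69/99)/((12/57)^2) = 8303/528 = 15.73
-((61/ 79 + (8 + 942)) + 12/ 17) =-1277835/ 1343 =-951.48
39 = 39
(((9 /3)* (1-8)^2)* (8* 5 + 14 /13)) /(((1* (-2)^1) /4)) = -12076.62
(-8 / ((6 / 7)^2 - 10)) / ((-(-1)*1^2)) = 0.86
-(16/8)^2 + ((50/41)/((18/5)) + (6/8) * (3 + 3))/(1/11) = 36329/738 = 49.23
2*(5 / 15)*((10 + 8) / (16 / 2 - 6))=6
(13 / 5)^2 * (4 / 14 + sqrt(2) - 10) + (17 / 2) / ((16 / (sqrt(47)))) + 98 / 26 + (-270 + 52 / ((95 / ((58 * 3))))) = -223.46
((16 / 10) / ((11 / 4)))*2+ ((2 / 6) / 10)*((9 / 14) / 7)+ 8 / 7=24897 / 10780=2.31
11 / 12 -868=-10405 / 12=-867.08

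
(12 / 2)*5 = 30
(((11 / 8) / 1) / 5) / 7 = 11 / 280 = 0.04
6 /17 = 0.35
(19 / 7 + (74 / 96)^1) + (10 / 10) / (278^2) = 22624975 / 6491856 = 3.49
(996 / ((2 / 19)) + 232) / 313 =9694 / 313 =30.97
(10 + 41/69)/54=731/3726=0.20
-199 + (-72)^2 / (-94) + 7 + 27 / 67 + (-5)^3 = -1170628 / 3149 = -371.75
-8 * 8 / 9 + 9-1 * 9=-64 / 9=-7.11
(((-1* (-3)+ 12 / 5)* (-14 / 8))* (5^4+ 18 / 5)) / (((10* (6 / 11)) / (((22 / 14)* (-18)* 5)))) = 30804543 / 200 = 154022.72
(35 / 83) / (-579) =-35 / 48057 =-0.00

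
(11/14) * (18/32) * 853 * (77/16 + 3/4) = 7515783/3584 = 2097.04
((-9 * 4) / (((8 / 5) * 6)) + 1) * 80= -220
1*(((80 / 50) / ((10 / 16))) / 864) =2 / 675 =0.00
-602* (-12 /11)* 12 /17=86688 /187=463.57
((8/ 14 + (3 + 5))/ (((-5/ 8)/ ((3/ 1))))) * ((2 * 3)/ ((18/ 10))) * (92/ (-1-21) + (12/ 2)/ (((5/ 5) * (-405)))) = 398848/ 693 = 575.54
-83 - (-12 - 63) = -8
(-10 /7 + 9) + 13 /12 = 727 /84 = 8.65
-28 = -28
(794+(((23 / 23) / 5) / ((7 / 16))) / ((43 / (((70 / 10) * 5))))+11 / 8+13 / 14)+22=1971371 / 2408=818.68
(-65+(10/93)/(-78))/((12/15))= -294700/3627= -81.25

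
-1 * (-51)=51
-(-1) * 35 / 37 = 35 / 37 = 0.95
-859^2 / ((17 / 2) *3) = -1475762 / 51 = -28936.51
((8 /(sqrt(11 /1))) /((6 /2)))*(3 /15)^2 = 8*sqrt(11) /825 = 0.03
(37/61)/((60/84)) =259/305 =0.85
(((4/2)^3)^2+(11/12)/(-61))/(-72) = -46837/52704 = -0.89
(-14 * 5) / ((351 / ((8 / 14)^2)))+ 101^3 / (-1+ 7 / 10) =-8438165350 / 2457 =-3434336.73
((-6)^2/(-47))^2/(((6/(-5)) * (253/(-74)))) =79920/558877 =0.14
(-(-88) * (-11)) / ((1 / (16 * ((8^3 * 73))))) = -578879488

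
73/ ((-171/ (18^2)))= -2628/ 19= -138.32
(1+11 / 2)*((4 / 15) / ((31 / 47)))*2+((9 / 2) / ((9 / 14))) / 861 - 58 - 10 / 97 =-32571839 / 616435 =-52.84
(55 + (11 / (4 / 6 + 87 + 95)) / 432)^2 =18837084309241 / 6227103744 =3025.02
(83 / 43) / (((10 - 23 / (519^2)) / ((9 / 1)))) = 201212667 / 115824241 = 1.74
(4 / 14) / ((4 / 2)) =1 / 7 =0.14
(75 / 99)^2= 0.57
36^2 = 1296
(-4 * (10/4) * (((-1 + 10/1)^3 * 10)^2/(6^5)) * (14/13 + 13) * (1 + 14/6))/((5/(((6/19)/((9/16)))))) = -88938000/247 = -360072.87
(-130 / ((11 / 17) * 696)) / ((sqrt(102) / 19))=-1235 * sqrt(102) / 22968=-0.54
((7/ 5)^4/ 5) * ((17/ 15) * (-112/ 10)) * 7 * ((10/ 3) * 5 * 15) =-32000528/ 1875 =-17066.95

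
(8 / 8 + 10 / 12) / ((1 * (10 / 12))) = 11 / 5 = 2.20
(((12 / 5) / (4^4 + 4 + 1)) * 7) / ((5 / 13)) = 364 / 2175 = 0.17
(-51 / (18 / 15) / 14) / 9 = -85 / 252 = -0.34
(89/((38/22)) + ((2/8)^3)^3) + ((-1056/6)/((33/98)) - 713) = -17693671367/14942208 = -1184.14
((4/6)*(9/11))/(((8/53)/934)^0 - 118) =-2/429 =-0.00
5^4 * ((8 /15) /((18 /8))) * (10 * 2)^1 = 80000 /27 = 2962.96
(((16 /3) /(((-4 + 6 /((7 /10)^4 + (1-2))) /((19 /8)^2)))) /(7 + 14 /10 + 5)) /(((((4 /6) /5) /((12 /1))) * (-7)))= 22860325 /9421272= 2.43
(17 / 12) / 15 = 17 / 180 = 0.09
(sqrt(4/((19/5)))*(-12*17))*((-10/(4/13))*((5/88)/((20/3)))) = 9945*sqrt(95)/1672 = 57.97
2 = 2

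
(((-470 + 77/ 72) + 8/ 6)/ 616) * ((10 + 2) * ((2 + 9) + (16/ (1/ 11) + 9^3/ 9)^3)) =-142870998217/ 924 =-154622292.44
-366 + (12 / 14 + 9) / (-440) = -1127349 / 3080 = -366.02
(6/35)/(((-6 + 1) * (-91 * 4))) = 3/31850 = 0.00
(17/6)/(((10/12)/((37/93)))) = 629/465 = 1.35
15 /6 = 5 /2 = 2.50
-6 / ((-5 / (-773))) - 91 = -5093 / 5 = -1018.60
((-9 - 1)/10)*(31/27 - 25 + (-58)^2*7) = -635152/27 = -23524.15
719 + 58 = 777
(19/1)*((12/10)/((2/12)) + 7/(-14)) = 1273/10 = 127.30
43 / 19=2.26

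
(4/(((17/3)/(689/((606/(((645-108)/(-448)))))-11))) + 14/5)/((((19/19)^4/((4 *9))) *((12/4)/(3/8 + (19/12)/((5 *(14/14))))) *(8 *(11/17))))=-945975319/99545600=-9.50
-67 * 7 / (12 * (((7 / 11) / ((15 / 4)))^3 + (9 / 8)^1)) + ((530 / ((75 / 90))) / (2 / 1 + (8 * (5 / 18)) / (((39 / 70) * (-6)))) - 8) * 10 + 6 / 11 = 1459822857114088 / 313996462153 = 4649.17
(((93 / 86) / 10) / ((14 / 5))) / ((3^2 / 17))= 527 / 7224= 0.07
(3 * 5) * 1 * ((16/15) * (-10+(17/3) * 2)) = 64/3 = 21.33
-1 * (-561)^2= -314721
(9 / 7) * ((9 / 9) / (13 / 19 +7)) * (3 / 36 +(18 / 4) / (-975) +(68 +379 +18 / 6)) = 100052499 / 1328600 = 75.31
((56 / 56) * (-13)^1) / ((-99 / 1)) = 13 / 99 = 0.13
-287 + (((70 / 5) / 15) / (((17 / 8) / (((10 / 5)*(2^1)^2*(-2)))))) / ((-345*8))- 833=-98531776 / 87975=-1120.00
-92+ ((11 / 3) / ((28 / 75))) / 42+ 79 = -15013 / 1176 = -12.77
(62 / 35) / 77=62 / 2695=0.02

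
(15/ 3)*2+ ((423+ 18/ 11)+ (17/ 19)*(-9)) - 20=84976/ 209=406.58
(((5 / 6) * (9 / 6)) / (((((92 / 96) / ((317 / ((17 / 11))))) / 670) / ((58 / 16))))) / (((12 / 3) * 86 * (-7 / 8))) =-508143075 / 235382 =-2158.80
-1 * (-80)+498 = 578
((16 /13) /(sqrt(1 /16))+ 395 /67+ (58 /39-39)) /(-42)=34876 /54873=0.64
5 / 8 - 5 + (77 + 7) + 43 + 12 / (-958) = 469851 / 3832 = 122.61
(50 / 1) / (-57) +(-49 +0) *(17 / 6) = -5309 / 38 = -139.71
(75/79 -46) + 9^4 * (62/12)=5348845/158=33853.45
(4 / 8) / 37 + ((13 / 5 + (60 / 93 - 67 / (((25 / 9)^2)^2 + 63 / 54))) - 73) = -70.85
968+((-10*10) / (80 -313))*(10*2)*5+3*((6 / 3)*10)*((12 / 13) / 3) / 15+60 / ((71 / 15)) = 220397900 / 215059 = 1024.83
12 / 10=6 / 5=1.20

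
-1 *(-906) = 906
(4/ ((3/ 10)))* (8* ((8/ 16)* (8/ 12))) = 320/ 9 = 35.56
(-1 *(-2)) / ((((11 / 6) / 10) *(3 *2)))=20 / 11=1.82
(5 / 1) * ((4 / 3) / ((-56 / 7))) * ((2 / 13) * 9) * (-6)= 6.92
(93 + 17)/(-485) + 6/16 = 115/776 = 0.15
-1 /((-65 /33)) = 33 /65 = 0.51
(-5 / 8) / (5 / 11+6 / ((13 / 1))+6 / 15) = -3575 / 7528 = -0.47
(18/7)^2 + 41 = 2333/49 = 47.61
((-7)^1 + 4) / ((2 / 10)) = -15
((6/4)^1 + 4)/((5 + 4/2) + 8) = 11/30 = 0.37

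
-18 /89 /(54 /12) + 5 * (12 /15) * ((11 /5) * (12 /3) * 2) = 31308 /445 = 70.36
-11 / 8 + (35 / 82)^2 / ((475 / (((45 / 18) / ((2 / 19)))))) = -36737 / 26896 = -1.37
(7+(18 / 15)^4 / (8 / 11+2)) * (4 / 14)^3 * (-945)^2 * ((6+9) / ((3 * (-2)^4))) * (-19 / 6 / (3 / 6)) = -319905.33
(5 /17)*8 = 40 /17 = 2.35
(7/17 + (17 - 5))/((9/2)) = 422/153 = 2.76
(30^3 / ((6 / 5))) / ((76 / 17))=95625 / 19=5032.89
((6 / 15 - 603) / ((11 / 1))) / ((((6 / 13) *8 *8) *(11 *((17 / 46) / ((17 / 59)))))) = -900887 / 6853440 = -0.13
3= 3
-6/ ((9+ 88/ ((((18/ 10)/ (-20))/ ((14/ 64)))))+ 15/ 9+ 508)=-54/ 2743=-0.02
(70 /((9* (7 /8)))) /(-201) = -80 /1809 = -0.04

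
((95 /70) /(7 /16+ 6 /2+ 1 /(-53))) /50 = 0.01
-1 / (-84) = 1 / 84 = 0.01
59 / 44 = 1.34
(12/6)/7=2/7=0.29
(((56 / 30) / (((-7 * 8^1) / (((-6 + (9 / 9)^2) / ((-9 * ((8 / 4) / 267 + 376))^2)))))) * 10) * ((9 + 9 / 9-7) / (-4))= -0.00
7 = 7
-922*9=-8298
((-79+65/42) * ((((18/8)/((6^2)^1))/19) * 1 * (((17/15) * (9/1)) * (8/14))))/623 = -55301/23200520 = -0.00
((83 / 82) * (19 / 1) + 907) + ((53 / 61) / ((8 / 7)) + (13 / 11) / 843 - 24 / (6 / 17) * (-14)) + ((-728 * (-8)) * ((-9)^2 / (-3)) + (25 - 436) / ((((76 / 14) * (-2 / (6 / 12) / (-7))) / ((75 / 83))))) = -22747022198795195 / 146293704084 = -155488.73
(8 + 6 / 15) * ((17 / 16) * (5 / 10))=357 / 80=4.46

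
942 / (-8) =-471 / 4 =-117.75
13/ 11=1.18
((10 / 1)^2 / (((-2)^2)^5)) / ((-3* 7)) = -25 / 5376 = -0.00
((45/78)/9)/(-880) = -1/13728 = -0.00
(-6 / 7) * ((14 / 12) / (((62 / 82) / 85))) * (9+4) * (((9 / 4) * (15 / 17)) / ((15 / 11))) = -263835 / 124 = -2127.70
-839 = -839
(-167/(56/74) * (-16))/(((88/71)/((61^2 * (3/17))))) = 1870629.70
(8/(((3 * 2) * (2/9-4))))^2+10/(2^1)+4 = 2637/289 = 9.12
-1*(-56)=56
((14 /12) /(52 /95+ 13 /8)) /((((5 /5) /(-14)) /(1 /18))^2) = 130340 /401193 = 0.32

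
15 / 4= 3.75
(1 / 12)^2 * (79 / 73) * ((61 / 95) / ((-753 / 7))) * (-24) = 33733 / 31332330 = 0.00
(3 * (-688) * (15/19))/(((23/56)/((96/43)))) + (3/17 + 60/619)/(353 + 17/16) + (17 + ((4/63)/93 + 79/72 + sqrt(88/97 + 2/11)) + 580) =-10085143289796287077/1221052695203880 + sqrt(1239854)/1067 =-8258.34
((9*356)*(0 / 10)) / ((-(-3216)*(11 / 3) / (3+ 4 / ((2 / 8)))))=0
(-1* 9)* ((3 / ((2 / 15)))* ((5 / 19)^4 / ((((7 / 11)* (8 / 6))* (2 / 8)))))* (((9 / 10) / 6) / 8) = -0.09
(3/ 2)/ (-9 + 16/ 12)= -9/ 46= -0.20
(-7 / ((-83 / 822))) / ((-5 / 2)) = -11508 / 415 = -27.73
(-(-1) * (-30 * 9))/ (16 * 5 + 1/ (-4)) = -1080/ 319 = -3.39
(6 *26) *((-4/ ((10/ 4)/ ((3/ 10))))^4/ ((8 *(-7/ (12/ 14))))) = -2426112/ 19140625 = -0.13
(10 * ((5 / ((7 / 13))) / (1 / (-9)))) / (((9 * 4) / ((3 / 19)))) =-3.67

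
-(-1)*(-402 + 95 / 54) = -400.24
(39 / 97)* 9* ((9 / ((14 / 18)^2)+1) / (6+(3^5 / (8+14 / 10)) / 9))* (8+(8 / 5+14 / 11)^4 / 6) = 757552824005952 / 6045515966875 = 125.31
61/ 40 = 1.52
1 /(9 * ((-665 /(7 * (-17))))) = 17 /855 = 0.02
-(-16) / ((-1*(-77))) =16 / 77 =0.21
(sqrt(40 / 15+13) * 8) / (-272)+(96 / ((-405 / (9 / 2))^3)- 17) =-516379 / 30375- sqrt(141) / 102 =-17.12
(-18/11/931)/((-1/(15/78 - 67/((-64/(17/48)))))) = 67461/68164096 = 0.00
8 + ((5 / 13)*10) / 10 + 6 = 187 / 13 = 14.38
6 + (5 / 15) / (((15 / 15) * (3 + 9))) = 217 / 36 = 6.03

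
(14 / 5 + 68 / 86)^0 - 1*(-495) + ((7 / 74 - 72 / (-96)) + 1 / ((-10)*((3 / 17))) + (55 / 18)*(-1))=3284861 / 6660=493.22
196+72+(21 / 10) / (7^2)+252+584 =77283 / 70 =1104.04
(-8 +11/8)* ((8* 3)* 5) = -795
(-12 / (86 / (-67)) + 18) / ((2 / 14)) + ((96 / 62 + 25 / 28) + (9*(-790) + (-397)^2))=5624461169 / 37324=150692.88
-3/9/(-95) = 1/285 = 0.00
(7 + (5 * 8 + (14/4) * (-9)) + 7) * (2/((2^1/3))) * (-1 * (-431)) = 58185/2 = 29092.50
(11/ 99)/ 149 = 1/ 1341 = 0.00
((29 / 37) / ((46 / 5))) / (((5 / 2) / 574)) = 16646 / 851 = 19.56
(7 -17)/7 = -10/7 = -1.43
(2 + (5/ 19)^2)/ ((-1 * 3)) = -249/ 361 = -0.69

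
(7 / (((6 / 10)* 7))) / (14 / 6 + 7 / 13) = 65 / 112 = 0.58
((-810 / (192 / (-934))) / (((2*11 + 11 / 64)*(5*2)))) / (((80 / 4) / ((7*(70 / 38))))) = 205947 / 17974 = 11.46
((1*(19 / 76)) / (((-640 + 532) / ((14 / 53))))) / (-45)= 7 / 515160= 0.00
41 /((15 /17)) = 697 /15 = 46.47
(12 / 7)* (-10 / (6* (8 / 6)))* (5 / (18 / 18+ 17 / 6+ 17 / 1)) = -18 / 35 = -0.51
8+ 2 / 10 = 41 / 5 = 8.20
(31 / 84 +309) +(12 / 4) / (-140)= 64963 / 210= 309.35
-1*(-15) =15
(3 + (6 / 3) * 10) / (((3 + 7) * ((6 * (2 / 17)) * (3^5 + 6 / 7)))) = 2737 / 204840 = 0.01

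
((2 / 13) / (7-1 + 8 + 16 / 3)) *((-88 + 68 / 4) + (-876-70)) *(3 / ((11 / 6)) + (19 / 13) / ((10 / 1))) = -7776999 / 539110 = -14.43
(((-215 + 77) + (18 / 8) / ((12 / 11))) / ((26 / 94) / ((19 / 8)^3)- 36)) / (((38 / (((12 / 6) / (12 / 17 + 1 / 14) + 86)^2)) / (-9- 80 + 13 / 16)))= -139809678147061731 / 2032476015104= -68787.86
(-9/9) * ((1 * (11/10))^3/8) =-1331/8000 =-0.17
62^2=3844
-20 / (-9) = 20 / 9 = 2.22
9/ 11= 0.82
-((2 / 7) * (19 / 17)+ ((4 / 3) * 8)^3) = -3900418 / 3213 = -1213.95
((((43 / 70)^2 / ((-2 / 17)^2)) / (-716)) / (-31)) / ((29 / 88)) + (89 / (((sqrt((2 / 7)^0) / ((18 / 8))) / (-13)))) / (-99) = 456219370331 / 17347283800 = 26.30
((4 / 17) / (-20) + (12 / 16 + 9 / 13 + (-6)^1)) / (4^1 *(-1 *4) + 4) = 20197 / 53040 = 0.38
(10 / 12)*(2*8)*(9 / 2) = 60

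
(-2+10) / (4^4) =1 / 32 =0.03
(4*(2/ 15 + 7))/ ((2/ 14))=2996/ 15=199.73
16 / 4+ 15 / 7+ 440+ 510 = 6693 / 7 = 956.14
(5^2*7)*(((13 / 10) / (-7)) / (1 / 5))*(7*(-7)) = 15925 / 2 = 7962.50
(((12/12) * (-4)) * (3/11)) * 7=-84/11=-7.64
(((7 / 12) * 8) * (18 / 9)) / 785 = 28 / 2355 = 0.01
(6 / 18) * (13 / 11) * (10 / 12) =65 / 198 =0.33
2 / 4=1 / 2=0.50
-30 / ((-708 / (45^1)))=225 / 118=1.91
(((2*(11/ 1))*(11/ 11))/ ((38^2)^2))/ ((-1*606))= -11/ 631796208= -0.00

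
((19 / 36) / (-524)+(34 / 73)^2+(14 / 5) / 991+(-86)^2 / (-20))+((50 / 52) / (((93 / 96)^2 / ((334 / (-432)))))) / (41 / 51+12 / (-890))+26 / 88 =-90939049789124356198493 / 245590078247129156112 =-370.29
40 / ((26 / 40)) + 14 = 982 / 13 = 75.54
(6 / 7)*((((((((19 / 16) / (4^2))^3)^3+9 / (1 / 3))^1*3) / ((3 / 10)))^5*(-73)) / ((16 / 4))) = -23062766200797387533043331335358762978067385377003595649443820150940028350372417073324473037276446405155291960620751153125 / 1027487379963552037201647761095334949476861115147389943434439800045341448487641194015368311793336307576471552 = -22445790235998.32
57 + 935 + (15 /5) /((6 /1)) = 1985 /2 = 992.50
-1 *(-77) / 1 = 77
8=8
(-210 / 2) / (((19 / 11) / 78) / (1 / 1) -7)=90090 / 5987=15.05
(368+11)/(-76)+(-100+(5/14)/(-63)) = -3518929/33516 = -104.99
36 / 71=0.51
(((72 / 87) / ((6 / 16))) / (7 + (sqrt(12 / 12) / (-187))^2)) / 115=139876 / 51022165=0.00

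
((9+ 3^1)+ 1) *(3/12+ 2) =117/4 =29.25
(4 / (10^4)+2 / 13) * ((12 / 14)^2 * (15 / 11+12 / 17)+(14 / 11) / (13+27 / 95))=3603590037 / 14454632500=0.25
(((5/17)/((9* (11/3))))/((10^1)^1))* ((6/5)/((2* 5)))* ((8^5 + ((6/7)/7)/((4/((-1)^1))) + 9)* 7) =292013/11900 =24.54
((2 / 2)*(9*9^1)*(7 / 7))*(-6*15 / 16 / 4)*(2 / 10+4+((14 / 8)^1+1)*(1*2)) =-70713 / 64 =-1104.89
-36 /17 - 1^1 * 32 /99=-4108 /1683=-2.44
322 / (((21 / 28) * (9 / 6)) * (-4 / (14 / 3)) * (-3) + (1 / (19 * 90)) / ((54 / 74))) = 208134360 / 1870403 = 111.28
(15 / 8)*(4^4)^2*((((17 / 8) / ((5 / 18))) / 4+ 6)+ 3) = 1340928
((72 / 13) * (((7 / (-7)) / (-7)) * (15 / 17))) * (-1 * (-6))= 6480 / 1547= 4.19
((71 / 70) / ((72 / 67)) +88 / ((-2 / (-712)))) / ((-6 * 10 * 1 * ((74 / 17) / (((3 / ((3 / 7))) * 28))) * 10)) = -18789847363 / 7992000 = -2351.08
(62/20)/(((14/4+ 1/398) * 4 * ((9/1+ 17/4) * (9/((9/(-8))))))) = -6169/2955280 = -0.00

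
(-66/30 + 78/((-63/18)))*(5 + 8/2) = -7713/35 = -220.37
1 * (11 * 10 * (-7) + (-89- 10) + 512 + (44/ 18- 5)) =-3236/ 9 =-359.56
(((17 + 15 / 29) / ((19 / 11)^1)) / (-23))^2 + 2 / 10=316733649 / 803024645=0.39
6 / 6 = 1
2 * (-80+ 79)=-2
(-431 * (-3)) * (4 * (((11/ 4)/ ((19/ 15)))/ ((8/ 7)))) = 9825.10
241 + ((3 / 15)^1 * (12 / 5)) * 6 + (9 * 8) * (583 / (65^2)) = 1072369 / 4225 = 253.82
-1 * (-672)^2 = -451584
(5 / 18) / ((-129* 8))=-5 / 18576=-0.00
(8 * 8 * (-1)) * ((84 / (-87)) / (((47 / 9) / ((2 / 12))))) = 2688 / 1363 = 1.97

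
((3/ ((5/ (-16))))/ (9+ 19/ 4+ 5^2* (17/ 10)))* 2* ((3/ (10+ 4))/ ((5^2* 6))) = -32/ 65625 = -0.00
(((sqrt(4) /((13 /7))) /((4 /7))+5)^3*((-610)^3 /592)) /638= -162726622694875 /829798112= -196103.87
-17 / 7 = -2.43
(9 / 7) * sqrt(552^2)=4968 / 7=709.71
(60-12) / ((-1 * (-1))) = 48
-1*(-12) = 12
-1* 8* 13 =-104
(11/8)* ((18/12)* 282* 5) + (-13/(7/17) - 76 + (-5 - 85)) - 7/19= 2883637/1064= 2710.19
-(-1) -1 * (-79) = 80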